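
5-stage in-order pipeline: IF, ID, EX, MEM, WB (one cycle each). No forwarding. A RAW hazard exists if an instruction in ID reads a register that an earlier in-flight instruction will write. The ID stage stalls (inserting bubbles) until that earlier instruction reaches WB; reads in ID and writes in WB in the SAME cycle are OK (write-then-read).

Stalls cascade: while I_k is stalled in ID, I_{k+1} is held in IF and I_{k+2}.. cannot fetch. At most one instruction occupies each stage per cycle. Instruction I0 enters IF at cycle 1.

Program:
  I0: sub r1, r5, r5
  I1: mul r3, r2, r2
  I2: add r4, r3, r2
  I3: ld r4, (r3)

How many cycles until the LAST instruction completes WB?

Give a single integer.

I0 sub r1 <- r5,r5: IF@1 ID@2 stall=0 (-) EX@3 MEM@4 WB@5
I1 mul r3 <- r2,r2: IF@2 ID@3 stall=0 (-) EX@4 MEM@5 WB@6
I2 add r4 <- r3,r2: IF@3 ID@4 stall=2 (RAW on I1.r3 (WB@6)) EX@7 MEM@8 WB@9
I3 ld r4 <- r3: IF@4 ID@7 stall=0 (-) EX@8 MEM@9 WB@10

Answer: 10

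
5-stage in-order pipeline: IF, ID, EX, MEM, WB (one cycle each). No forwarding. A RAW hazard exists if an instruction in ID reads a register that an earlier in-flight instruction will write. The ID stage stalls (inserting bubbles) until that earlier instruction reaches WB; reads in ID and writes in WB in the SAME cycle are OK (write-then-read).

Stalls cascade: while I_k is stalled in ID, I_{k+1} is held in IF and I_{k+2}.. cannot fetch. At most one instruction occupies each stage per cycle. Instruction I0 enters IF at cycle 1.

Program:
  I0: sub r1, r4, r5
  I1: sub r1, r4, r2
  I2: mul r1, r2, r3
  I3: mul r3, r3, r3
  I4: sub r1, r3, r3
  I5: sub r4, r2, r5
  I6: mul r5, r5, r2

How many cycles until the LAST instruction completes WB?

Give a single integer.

Answer: 13

Derivation:
I0 sub r1 <- r4,r5: IF@1 ID@2 stall=0 (-) EX@3 MEM@4 WB@5
I1 sub r1 <- r4,r2: IF@2 ID@3 stall=0 (-) EX@4 MEM@5 WB@6
I2 mul r1 <- r2,r3: IF@3 ID@4 stall=0 (-) EX@5 MEM@6 WB@7
I3 mul r3 <- r3,r3: IF@4 ID@5 stall=0 (-) EX@6 MEM@7 WB@8
I4 sub r1 <- r3,r3: IF@5 ID@6 stall=2 (RAW on I3.r3 (WB@8)) EX@9 MEM@10 WB@11
I5 sub r4 <- r2,r5: IF@6 ID@9 stall=0 (-) EX@10 MEM@11 WB@12
I6 mul r5 <- r5,r2: IF@9 ID@10 stall=0 (-) EX@11 MEM@12 WB@13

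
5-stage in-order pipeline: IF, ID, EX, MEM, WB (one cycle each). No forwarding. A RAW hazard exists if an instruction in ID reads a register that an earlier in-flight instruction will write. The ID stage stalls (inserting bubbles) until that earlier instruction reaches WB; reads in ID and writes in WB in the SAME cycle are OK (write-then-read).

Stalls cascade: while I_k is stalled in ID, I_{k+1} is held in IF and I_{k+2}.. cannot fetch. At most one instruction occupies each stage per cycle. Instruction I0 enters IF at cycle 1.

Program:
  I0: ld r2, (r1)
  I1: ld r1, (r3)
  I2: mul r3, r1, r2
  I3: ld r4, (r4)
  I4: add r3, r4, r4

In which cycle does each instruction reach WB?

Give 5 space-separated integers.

I0 ld r2 <- r1: IF@1 ID@2 stall=0 (-) EX@3 MEM@4 WB@5
I1 ld r1 <- r3: IF@2 ID@3 stall=0 (-) EX@4 MEM@5 WB@6
I2 mul r3 <- r1,r2: IF@3 ID@4 stall=2 (RAW on I1.r1 (WB@6)) EX@7 MEM@8 WB@9
I3 ld r4 <- r4: IF@4 ID@7 stall=0 (-) EX@8 MEM@9 WB@10
I4 add r3 <- r4,r4: IF@7 ID@8 stall=2 (RAW on I3.r4 (WB@10)) EX@11 MEM@12 WB@13

Answer: 5 6 9 10 13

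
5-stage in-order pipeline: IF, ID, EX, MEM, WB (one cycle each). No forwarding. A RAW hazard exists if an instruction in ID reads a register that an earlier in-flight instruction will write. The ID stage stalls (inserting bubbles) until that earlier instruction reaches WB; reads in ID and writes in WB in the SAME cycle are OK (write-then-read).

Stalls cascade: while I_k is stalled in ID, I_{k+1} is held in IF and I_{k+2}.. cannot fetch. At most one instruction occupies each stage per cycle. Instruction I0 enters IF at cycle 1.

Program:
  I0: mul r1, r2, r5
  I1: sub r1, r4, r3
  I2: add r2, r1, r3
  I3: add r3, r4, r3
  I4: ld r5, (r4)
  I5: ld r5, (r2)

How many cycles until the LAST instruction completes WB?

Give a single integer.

I0 mul r1 <- r2,r5: IF@1 ID@2 stall=0 (-) EX@3 MEM@4 WB@5
I1 sub r1 <- r4,r3: IF@2 ID@3 stall=0 (-) EX@4 MEM@5 WB@6
I2 add r2 <- r1,r3: IF@3 ID@4 stall=2 (RAW on I1.r1 (WB@6)) EX@7 MEM@8 WB@9
I3 add r3 <- r4,r3: IF@4 ID@7 stall=0 (-) EX@8 MEM@9 WB@10
I4 ld r5 <- r4: IF@7 ID@8 stall=0 (-) EX@9 MEM@10 WB@11
I5 ld r5 <- r2: IF@8 ID@9 stall=0 (-) EX@10 MEM@11 WB@12

Answer: 12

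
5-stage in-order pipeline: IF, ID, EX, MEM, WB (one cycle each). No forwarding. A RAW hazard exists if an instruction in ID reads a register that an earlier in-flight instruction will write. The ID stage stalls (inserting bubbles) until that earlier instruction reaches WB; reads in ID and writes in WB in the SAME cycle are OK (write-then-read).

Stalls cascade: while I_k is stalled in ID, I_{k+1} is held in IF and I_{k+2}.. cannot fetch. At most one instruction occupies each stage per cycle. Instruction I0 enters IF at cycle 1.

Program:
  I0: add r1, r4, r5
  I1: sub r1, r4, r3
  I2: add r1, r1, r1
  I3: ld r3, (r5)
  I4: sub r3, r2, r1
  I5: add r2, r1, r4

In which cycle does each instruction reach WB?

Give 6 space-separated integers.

Answer: 5 6 9 10 12 13

Derivation:
I0 add r1 <- r4,r5: IF@1 ID@2 stall=0 (-) EX@3 MEM@4 WB@5
I1 sub r1 <- r4,r3: IF@2 ID@3 stall=0 (-) EX@4 MEM@5 WB@6
I2 add r1 <- r1,r1: IF@3 ID@4 stall=2 (RAW on I1.r1 (WB@6)) EX@7 MEM@8 WB@9
I3 ld r3 <- r5: IF@4 ID@7 stall=0 (-) EX@8 MEM@9 WB@10
I4 sub r3 <- r2,r1: IF@7 ID@8 stall=1 (RAW on I2.r1 (WB@9)) EX@10 MEM@11 WB@12
I5 add r2 <- r1,r4: IF@8 ID@10 stall=0 (-) EX@11 MEM@12 WB@13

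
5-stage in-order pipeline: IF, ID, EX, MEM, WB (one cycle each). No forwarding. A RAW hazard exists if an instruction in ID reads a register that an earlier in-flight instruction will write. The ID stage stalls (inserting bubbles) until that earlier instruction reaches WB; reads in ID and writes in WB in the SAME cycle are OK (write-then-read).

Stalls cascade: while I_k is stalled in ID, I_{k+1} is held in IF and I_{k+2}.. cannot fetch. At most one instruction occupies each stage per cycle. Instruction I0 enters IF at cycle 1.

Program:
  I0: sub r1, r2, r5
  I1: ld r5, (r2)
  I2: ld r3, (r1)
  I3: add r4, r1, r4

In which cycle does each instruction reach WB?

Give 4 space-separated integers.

Answer: 5 6 8 9

Derivation:
I0 sub r1 <- r2,r5: IF@1 ID@2 stall=0 (-) EX@3 MEM@4 WB@5
I1 ld r5 <- r2: IF@2 ID@3 stall=0 (-) EX@4 MEM@5 WB@6
I2 ld r3 <- r1: IF@3 ID@4 stall=1 (RAW on I0.r1 (WB@5)) EX@6 MEM@7 WB@8
I3 add r4 <- r1,r4: IF@4 ID@6 stall=0 (-) EX@7 MEM@8 WB@9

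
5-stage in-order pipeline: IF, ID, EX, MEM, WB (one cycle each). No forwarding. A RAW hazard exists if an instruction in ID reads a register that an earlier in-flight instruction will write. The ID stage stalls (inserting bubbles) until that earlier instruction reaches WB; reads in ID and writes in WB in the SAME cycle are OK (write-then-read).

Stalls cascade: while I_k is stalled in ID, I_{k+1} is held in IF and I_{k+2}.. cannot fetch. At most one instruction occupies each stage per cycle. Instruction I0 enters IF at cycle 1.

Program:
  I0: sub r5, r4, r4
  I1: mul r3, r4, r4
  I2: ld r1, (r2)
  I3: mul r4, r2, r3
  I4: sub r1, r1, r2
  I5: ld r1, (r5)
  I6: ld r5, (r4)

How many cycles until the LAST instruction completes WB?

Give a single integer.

Answer: 12

Derivation:
I0 sub r5 <- r4,r4: IF@1 ID@2 stall=0 (-) EX@3 MEM@4 WB@5
I1 mul r3 <- r4,r4: IF@2 ID@3 stall=0 (-) EX@4 MEM@5 WB@6
I2 ld r1 <- r2: IF@3 ID@4 stall=0 (-) EX@5 MEM@6 WB@7
I3 mul r4 <- r2,r3: IF@4 ID@5 stall=1 (RAW on I1.r3 (WB@6)) EX@7 MEM@8 WB@9
I4 sub r1 <- r1,r2: IF@5 ID@7 stall=0 (-) EX@8 MEM@9 WB@10
I5 ld r1 <- r5: IF@7 ID@8 stall=0 (-) EX@9 MEM@10 WB@11
I6 ld r5 <- r4: IF@8 ID@9 stall=0 (-) EX@10 MEM@11 WB@12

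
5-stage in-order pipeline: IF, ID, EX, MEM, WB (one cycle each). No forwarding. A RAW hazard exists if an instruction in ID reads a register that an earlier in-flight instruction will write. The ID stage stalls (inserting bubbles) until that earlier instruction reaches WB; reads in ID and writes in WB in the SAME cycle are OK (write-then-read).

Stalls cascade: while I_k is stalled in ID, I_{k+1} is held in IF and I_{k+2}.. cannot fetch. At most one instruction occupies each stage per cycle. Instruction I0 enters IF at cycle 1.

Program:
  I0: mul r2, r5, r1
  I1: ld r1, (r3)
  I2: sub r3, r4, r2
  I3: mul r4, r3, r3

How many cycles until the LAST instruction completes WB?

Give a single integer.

I0 mul r2 <- r5,r1: IF@1 ID@2 stall=0 (-) EX@3 MEM@4 WB@5
I1 ld r1 <- r3: IF@2 ID@3 stall=0 (-) EX@4 MEM@5 WB@6
I2 sub r3 <- r4,r2: IF@3 ID@4 stall=1 (RAW on I0.r2 (WB@5)) EX@6 MEM@7 WB@8
I3 mul r4 <- r3,r3: IF@4 ID@6 stall=2 (RAW on I2.r3 (WB@8)) EX@9 MEM@10 WB@11

Answer: 11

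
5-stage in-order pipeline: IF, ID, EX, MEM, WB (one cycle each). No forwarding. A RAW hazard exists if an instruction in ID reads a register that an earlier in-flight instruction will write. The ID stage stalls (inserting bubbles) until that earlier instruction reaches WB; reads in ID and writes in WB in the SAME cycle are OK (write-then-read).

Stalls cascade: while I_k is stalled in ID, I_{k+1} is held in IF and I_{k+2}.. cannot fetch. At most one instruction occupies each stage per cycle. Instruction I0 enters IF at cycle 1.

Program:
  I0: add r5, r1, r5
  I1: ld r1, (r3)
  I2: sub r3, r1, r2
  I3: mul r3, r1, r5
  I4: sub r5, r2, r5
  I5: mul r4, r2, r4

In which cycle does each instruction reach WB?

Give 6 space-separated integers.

I0 add r5 <- r1,r5: IF@1 ID@2 stall=0 (-) EX@3 MEM@4 WB@5
I1 ld r1 <- r3: IF@2 ID@3 stall=0 (-) EX@4 MEM@5 WB@6
I2 sub r3 <- r1,r2: IF@3 ID@4 stall=2 (RAW on I1.r1 (WB@6)) EX@7 MEM@8 WB@9
I3 mul r3 <- r1,r5: IF@4 ID@7 stall=0 (-) EX@8 MEM@9 WB@10
I4 sub r5 <- r2,r5: IF@7 ID@8 stall=0 (-) EX@9 MEM@10 WB@11
I5 mul r4 <- r2,r4: IF@8 ID@9 stall=0 (-) EX@10 MEM@11 WB@12

Answer: 5 6 9 10 11 12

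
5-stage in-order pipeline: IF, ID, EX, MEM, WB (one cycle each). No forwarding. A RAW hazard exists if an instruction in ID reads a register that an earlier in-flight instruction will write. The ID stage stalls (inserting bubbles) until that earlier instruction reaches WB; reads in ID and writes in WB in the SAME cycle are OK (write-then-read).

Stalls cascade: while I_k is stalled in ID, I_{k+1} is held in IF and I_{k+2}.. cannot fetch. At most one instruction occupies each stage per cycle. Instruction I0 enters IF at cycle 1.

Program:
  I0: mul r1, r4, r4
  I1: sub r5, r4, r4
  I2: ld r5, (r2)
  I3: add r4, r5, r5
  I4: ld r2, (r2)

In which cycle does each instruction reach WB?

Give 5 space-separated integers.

I0 mul r1 <- r4,r4: IF@1 ID@2 stall=0 (-) EX@3 MEM@4 WB@5
I1 sub r5 <- r4,r4: IF@2 ID@3 stall=0 (-) EX@4 MEM@5 WB@6
I2 ld r5 <- r2: IF@3 ID@4 stall=0 (-) EX@5 MEM@6 WB@7
I3 add r4 <- r5,r5: IF@4 ID@5 stall=2 (RAW on I2.r5 (WB@7)) EX@8 MEM@9 WB@10
I4 ld r2 <- r2: IF@5 ID@8 stall=0 (-) EX@9 MEM@10 WB@11

Answer: 5 6 7 10 11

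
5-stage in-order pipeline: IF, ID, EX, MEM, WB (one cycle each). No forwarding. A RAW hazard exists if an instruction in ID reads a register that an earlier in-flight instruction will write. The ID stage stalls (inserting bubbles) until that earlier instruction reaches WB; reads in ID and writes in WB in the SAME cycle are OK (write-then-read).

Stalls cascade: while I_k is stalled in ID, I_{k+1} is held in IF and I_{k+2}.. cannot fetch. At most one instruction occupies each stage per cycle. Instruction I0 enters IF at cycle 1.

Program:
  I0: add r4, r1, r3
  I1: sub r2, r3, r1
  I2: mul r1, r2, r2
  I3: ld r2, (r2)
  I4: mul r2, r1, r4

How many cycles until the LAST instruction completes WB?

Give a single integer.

Answer: 12

Derivation:
I0 add r4 <- r1,r3: IF@1 ID@2 stall=0 (-) EX@3 MEM@4 WB@5
I1 sub r2 <- r3,r1: IF@2 ID@3 stall=0 (-) EX@4 MEM@5 WB@6
I2 mul r1 <- r2,r2: IF@3 ID@4 stall=2 (RAW on I1.r2 (WB@6)) EX@7 MEM@8 WB@9
I3 ld r2 <- r2: IF@4 ID@7 stall=0 (-) EX@8 MEM@9 WB@10
I4 mul r2 <- r1,r4: IF@7 ID@8 stall=1 (RAW on I2.r1 (WB@9)) EX@10 MEM@11 WB@12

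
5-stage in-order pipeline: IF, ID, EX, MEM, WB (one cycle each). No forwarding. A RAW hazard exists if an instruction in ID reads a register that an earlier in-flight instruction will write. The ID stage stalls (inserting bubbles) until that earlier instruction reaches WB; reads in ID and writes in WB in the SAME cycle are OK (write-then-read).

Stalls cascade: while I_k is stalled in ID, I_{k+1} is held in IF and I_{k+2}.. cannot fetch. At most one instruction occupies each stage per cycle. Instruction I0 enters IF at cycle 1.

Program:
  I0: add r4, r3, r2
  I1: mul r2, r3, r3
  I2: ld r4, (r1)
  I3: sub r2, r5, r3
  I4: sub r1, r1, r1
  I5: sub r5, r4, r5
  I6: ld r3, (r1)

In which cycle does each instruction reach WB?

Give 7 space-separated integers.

Answer: 5 6 7 8 9 10 12

Derivation:
I0 add r4 <- r3,r2: IF@1 ID@2 stall=0 (-) EX@3 MEM@4 WB@5
I1 mul r2 <- r3,r3: IF@2 ID@3 stall=0 (-) EX@4 MEM@5 WB@6
I2 ld r4 <- r1: IF@3 ID@4 stall=0 (-) EX@5 MEM@6 WB@7
I3 sub r2 <- r5,r3: IF@4 ID@5 stall=0 (-) EX@6 MEM@7 WB@8
I4 sub r1 <- r1,r1: IF@5 ID@6 stall=0 (-) EX@7 MEM@8 WB@9
I5 sub r5 <- r4,r5: IF@6 ID@7 stall=0 (-) EX@8 MEM@9 WB@10
I6 ld r3 <- r1: IF@7 ID@8 stall=1 (RAW on I4.r1 (WB@9)) EX@10 MEM@11 WB@12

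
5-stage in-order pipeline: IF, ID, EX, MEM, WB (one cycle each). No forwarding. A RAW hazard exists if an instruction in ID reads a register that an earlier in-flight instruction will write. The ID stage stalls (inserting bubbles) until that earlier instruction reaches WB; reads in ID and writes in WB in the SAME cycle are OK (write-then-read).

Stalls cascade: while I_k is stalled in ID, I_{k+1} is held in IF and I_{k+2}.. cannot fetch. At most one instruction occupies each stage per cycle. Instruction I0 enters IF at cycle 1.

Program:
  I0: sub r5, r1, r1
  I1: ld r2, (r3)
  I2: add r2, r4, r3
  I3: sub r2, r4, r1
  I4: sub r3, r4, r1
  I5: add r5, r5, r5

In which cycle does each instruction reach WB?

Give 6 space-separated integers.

I0 sub r5 <- r1,r1: IF@1 ID@2 stall=0 (-) EX@3 MEM@4 WB@5
I1 ld r2 <- r3: IF@2 ID@3 stall=0 (-) EX@4 MEM@5 WB@6
I2 add r2 <- r4,r3: IF@3 ID@4 stall=0 (-) EX@5 MEM@6 WB@7
I3 sub r2 <- r4,r1: IF@4 ID@5 stall=0 (-) EX@6 MEM@7 WB@8
I4 sub r3 <- r4,r1: IF@5 ID@6 stall=0 (-) EX@7 MEM@8 WB@9
I5 add r5 <- r5,r5: IF@6 ID@7 stall=0 (-) EX@8 MEM@9 WB@10

Answer: 5 6 7 8 9 10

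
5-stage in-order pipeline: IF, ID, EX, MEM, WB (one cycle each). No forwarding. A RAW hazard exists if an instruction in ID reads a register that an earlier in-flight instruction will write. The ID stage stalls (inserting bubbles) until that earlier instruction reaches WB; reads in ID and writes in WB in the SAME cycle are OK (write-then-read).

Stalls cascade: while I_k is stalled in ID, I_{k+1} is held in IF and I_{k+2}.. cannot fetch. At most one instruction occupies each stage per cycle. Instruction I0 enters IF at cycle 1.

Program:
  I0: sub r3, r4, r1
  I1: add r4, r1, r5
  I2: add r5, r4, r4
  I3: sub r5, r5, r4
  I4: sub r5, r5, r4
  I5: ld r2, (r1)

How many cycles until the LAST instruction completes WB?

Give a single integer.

I0 sub r3 <- r4,r1: IF@1 ID@2 stall=0 (-) EX@3 MEM@4 WB@5
I1 add r4 <- r1,r5: IF@2 ID@3 stall=0 (-) EX@4 MEM@5 WB@6
I2 add r5 <- r4,r4: IF@3 ID@4 stall=2 (RAW on I1.r4 (WB@6)) EX@7 MEM@8 WB@9
I3 sub r5 <- r5,r4: IF@4 ID@7 stall=2 (RAW on I2.r5 (WB@9)) EX@10 MEM@11 WB@12
I4 sub r5 <- r5,r4: IF@7 ID@10 stall=2 (RAW on I3.r5 (WB@12)) EX@13 MEM@14 WB@15
I5 ld r2 <- r1: IF@10 ID@13 stall=0 (-) EX@14 MEM@15 WB@16

Answer: 16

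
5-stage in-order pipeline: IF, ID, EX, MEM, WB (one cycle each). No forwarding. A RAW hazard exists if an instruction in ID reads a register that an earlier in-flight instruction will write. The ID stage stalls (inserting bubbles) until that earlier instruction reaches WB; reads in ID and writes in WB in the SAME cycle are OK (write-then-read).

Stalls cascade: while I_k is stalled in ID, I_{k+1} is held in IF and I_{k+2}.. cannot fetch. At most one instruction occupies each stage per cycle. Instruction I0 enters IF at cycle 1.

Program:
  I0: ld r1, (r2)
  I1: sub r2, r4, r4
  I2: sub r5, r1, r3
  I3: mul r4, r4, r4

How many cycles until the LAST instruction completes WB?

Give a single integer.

I0 ld r1 <- r2: IF@1 ID@2 stall=0 (-) EX@3 MEM@4 WB@5
I1 sub r2 <- r4,r4: IF@2 ID@3 stall=0 (-) EX@4 MEM@5 WB@6
I2 sub r5 <- r1,r3: IF@3 ID@4 stall=1 (RAW on I0.r1 (WB@5)) EX@6 MEM@7 WB@8
I3 mul r4 <- r4,r4: IF@4 ID@6 stall=0 (-) EX@7 MEM@8 WB@9

Answer: 9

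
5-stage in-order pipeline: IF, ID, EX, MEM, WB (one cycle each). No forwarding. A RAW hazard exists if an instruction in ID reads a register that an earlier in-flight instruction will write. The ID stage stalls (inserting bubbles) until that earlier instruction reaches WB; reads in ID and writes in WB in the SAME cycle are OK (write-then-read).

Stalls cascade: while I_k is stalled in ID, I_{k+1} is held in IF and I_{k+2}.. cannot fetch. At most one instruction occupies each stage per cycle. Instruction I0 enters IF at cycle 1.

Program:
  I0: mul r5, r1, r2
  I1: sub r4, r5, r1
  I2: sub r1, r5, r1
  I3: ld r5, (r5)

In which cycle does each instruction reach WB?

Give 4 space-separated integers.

Answer: 5 8 9 10

Derivation:
I0 mul r5 <- r1,r2: IF@1 ID@2 stall=0 (-) EX@3 MEM@4 WB@5
I1 sub r4 <- r5,r1: IF@2 ID@3 stall=2 (RAW on I0.r5 (WB@5)) EX@6 MEM@7 WB@8
I2 sub r1 <- r5,r1: IF@3 ID@6 stall=0 (-) EX@7 MEM@8 WB@9
I3 ld r5 <- r5: IF@6 ID@7 stall=0 (-) EX@8 MEM@9 WB@10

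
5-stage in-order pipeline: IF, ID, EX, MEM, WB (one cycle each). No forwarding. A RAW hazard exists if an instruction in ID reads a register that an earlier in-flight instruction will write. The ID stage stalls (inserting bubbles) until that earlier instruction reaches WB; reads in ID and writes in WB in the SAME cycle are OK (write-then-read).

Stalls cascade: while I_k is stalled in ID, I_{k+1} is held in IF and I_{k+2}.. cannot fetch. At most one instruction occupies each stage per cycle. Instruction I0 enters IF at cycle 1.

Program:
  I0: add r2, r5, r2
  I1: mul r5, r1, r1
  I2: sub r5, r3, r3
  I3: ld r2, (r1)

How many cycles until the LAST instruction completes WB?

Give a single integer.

Answer: 8

Derivation:
I0 add r2 <- r5,r2: IF@1 ID@2 stall=0 (-) EX@3 MEM@4 WB@5
I1 mul r5 <- r1,r1: IF@2 ID@3 stall=0 (-) EX@4 MEM@5 WB@6
I2 sub r5 <- r3,r3: IF@3 ID@4 stall=0 (-) EX@5 MEM@6 WB@7
I3 ld r2 <- r1: IF@4 ID@5 stall=0 (-) EX@6 MEM@7 WB@8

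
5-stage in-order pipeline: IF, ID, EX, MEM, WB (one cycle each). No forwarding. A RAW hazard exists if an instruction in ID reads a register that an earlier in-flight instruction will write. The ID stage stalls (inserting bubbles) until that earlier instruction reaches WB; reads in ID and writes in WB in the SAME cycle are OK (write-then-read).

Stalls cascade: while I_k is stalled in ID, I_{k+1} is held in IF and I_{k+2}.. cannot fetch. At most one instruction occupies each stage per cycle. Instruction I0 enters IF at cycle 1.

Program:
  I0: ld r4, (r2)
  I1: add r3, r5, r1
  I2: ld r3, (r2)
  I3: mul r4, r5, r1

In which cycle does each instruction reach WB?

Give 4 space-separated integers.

Answer: 5 6 7 8

Derivation:
I0 ld r4 <- r2: IF@1 ID@2 stall=0 (-) EX@3 MEM@4 WB@5
I1 add r3 <- r5,r1: IF@2 ID@3 stall=0 (-) EX@4 MEM@5 WB@6
I2 ld r3 <- r2: IF@3 ID@4 stall=0 (-) EX@5 MEM@6 WB@7
I3 mul r4 <- r5,r1: IF@4 ID@5 stall=0 (-) EX@6 MEM@7 WB@8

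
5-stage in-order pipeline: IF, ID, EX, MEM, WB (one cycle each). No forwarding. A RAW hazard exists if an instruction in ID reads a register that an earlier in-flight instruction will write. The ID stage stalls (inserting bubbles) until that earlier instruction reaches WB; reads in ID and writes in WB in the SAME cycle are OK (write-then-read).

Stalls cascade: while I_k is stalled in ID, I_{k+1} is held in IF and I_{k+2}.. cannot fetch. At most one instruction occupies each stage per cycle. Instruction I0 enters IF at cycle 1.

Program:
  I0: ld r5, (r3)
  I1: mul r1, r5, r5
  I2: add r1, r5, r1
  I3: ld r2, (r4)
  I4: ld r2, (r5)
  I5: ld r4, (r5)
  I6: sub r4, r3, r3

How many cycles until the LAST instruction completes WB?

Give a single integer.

Answer: 15

Derivation:
I0 ld r5 <- r3: IF@1 ID@2 stall=0 (-) EX@3 MEM@4 WB@5
I1 mul r1 <- r5,r5: IF@2 ID@3 stall=2 (RAW on I0.r5 (WB@5)) EX@6 MEM@7 WB@8
I2 add r1 <- r5,r1: IF@3 ID@6 stall=2 (RAW on I1.r1 (WB@8)) EX@9 MEM@10 WB@11
I3 ld r2 <- r4: IF@6 ID@9 stall=0 (-) EX@10 MEM@11 WB@12
I4 ld r2 <- r5: IF@9 ID@10 stall=0 (-) EX@11 MEM@12 WB@13
I5 ld r4 <- r5: IF@10 ID@11 stall=0 (-) EX@12 MEM@13 WB@14
I6 sub r4 <- r3,r3: IF@11 ID@12 stall=0 (-) EX@13 MEM@14 WB@15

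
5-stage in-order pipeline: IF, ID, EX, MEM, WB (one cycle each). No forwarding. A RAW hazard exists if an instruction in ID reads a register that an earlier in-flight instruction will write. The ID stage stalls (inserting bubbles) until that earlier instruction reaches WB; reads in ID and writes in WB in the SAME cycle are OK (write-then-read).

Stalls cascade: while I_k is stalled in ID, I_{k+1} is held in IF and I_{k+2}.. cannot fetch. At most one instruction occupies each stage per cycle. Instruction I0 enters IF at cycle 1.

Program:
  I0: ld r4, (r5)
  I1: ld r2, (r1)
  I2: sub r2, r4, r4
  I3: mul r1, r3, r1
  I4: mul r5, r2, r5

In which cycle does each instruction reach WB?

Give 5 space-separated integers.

Answer: 5 6 8 9 11

Derivation:
I0 ld r4 <- r5: IF@1 ID@2 stall=0 (-) EX@3 MEM@4 WB@5
I1 ld r2 <- r1: IF@2 ID@3 stall=0 (-) EX@4 MEM@5 WB@6
I2 sub r2 <- r4,r4: IF@3 ID@4 stall=1 (RAW on I0.r4 (WB@5)) EX@6 MEM@7 WB@8
I3 mul r1 <- r3,r1: IF@4 ID@6 stall=0 (-) EX@7 MEM@8 WB@9
I4 mul r5 <- r2,r5: IF@6 ID@7 stall=1 (RAW on I2.r2 (WB@8)) EX@9 MEM@10 WB@11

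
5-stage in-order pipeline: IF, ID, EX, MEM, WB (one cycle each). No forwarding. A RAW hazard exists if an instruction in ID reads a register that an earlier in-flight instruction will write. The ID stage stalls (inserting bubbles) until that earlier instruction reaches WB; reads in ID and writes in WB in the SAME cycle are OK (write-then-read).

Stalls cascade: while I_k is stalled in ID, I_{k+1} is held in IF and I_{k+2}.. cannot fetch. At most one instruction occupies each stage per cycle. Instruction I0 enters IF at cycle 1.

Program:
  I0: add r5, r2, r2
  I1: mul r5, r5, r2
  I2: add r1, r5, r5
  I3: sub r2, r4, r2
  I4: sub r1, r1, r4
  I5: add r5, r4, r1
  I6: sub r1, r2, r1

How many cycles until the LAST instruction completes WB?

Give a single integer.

Answer: 18

Derivation:
I0 add r5 <- r2,r2: IF@1 ID@2 stall=0 (-) EX@3 MEM@4 WB@5
I1 mul r5 <- r5,r2: IF@2 ID@3 stall=2 (RAW on I0.r5 (WB@5)) EX@6 MEM@7 WB@8
I2 add r1 <- r5,r5: IF@3 ID@6 stall=2 (RAW on I1.r5 (WB@8)) EX@9 MEM@10 WB@11
I3 sub r2 <- r4,r2: IF@6 ID@9 stall=0 (-) EX@10 MEM@11 WB@12
I4 sub r1 <- r1,r4: IF@9 ID@10 stall=1 (RAW on I2.r1 (WB@11)) EX@12 MEM@13 WB@14
I5 add r5 <- r4,r1: IF@10 ID@12 stall=2 (RAW on I4.r1 (WB@14)) EX@15 MEM@16 WB@17
I6 sub r1 <- r2,r1: IF@12 ID@15 stall=0 (-) EX@16 MEM@17 WB@18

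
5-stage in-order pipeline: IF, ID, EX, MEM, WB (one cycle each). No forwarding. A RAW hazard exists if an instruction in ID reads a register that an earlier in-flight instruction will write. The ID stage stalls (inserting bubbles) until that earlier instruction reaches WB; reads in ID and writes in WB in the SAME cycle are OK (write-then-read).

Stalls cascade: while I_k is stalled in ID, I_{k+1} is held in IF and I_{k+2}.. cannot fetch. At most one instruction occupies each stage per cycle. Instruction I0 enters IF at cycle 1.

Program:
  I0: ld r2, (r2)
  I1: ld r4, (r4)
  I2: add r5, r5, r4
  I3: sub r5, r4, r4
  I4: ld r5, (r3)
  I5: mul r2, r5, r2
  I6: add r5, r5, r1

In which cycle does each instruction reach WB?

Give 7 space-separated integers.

Answer: 5 6 9 10 11 14 15

Derivation:
I0 ld r2 <- r2: IF@1 ID@2 stall=0 (-) EX@3 MEM@4 WB@5
I1 ld r4 <- r4: IF@2 ID@3 stall=0 (-) EX@4 MEM@5 WB@6
I2 add r5 <- r5,r4: IF@3 ID@4 stall=2 (RAW on I1.r4 (WB@6)) EX@7 MEM@8 WB@9
I3 sub r5 <- r4,r4: IF@4 ID@7 stall=0 (-) EX@8 MEM@9 WB@10
I4 ld r5 <- r3: IF@7 ID@8 stall=0 (-) EX@9 MEM@10 WB@11
I5 mul r2 <- r5,r2: IF@8 ID@9 stall=2 (RAW on I4.r5 (WB@11)) EX@12 MEM@13 WB@14
I6 add r5 <- r5,r1: IF@9 ID@12 stall=0 (-) EX@13 MEM@14 WB@15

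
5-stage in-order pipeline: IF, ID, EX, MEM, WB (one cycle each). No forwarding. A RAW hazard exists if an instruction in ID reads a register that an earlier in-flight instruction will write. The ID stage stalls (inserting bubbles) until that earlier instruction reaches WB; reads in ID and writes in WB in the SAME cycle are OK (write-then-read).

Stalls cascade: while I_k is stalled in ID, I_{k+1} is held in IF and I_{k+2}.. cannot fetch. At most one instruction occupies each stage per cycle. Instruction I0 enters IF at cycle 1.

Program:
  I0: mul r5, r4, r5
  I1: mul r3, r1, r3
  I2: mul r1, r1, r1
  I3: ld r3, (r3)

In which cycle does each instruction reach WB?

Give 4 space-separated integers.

I0 mul r5 <- r4,r5: IF@1 ID@2 stall=0 (-) EX@3 MEM@4 WB@5
I1 mul r3 <- r1,r3: IF@2 ID@3 stall=0 (-) EX@4 MEM@5 WB@6
I2 mul r1 <- r1,r1: IF@3 ID@4 stall=0 (-) EX@5 MEM@6 WB@7
I3 ld r3 <- r3: IF@4 ID@5 stall=1 (RAW on I1.r3 (WB@6)) EX@7 MEM@8 WB@9

Answer: 5 6 7 9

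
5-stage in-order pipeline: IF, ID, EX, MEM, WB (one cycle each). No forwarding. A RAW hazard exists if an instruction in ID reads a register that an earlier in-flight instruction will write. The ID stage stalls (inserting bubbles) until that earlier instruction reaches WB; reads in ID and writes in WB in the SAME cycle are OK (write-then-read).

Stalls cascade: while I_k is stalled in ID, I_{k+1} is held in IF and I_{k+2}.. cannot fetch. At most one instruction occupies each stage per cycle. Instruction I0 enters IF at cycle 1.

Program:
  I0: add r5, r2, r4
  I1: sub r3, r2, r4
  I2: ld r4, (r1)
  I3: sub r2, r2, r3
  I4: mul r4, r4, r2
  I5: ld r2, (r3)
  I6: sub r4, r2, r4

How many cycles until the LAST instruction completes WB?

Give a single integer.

I0 add r5 <- r2,r4: IF@1 ID@2 stall=0 (-) EX@3 MEM@4 WB@5
I1 sub r3 <- r2,r4: IF@2 ID@3 stall=0 (-) EX@4 MEM@5 WB@6
I2 ld r4 <- r1: IF@3 ID@4 stall=0 (-) EX@5 MEM@6 WB@7
I3 sub r2 <- r2,r3: IF@4 ID@5 stall=1 (RAW on I1.r3 (WB@6)) EX@7 MEM@8 WB@9
I4 mul r4 <- r4,r2: IF@5 ID@7 stall=2 (RAW on I3.r2 (WB@9)) EX@10 MEM@11 WB@12
I5 ld r2 <- r3: IF@7 ID@10 stall=0 (-) EX@11 MEM@12 WB@13
I6 sub r4 <- r2,r4: IF@10 ID@11 stall=2 (RAW on I5.r2 (WB@13)) EX@14 MEM@15 WB@16

Answer: 16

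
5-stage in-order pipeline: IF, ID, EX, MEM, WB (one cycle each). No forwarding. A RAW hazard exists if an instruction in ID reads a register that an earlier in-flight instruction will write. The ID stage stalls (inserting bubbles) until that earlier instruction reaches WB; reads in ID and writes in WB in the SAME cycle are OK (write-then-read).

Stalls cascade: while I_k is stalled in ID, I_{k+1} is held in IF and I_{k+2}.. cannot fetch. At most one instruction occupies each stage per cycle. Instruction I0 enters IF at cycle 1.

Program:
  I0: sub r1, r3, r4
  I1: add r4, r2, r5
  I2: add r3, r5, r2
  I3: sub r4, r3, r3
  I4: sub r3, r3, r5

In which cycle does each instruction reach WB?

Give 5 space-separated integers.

Answer: 5 6 7 10 11

Derivation:
I0 sub r1 <- r3,r4: IF@1 ID@2 stall=0 (-) EX@3 MEM@4 WB@5
I1 add r4 <- r2,r5: IF@2 ID@3 stall=0 (-) EX@4 MEM@5 WB@6
I2 add r3 <- r5,r2: IF@3 ID@4 stall=0 (-) EX@5 MEM@6 WB@7
I3 sub r4 <- r3,r3: IF@4 ID@5 stall=2 (RAW on I2.r3 (WB@7)) EX@8 MEM@9 WB@10
I4 sub r3 <- r3,r5: IF@5 ID@8 stall=0 (-) EX@9 MEM@10 WB@11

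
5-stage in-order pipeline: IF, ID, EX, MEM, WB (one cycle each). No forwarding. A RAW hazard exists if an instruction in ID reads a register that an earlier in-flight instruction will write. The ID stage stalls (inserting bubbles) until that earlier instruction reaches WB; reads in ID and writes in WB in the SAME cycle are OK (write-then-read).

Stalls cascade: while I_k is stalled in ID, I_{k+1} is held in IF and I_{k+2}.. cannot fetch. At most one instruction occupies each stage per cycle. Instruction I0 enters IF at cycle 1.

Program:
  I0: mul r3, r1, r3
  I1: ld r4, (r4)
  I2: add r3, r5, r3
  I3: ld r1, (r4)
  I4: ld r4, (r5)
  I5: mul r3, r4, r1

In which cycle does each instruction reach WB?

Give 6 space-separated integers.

I0 mul r3 <- r1,r3: IF@1 ID@2 stall=0 (-) EX@3 MEM@4 WB@5
I1 ld r4 <- r4: IF@2 ID@3 stall=0 (-) EX@4 MEM@5 WB@6
I2 add r3 <- r5,r3: IF@3 ID@4 stall=1 (RAW on I0.r3 (WB@5)) EX@6 MEM@7 WB@8
I3 ld r1 <- r4: IF@4 ID@6 stall=0 (-) EX@7 MEM@8 WB@9
I4 ld r4 <- r5: IF@6 ID@7 stall=0 (-) EX@8 MEM@9 WB@10
I5 mul r3 <- r4,r1: IF@7 ID@8 stall=2 (RAW on I4.r4 (WB@10)) EX@11 MEM@12 WB@13

Answer: 5 6 8 9 10 13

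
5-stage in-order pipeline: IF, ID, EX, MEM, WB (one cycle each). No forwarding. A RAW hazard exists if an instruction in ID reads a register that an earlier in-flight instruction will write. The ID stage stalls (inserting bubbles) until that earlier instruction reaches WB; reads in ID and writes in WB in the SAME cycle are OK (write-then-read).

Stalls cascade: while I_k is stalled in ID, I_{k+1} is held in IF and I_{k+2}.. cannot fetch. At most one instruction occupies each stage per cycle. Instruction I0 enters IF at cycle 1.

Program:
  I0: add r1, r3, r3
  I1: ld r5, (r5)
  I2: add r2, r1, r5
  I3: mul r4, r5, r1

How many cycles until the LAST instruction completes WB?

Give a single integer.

I0 add r1 <- r3,r3: IF@1 ID@2 stall=0 (-) EX@3 MEM@4 WB@5
I1 ld r5 <- r5: IF@2 ID@3 stall=0 (-) EX@4 MEM@5 WB@6
I2 add r2 <- r1,r5: IF@3 ID@4 stall=2 (RAW on I1.r5 (WB@6)) EX@7 MEM@8 WB@9
I3 mul r4 <- r5,r1: IF@4 ID@7 stall=0 (-) EX@8 MEM@9 WB@10

Answer: 10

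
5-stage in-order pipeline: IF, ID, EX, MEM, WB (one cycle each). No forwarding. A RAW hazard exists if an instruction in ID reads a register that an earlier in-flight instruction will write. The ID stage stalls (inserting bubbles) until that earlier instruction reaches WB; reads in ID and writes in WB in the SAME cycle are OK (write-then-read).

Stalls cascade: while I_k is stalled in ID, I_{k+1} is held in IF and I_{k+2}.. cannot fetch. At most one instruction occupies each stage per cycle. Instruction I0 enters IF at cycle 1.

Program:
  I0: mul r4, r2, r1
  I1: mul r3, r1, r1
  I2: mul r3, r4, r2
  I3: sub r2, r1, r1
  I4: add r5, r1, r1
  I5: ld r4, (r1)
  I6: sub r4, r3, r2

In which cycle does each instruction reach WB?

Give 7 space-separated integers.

I0 mul r4 <- r2,r1: IF@1 ID@2 stall=0 (-) EX@3 MEM@4 WB@5
I1 mul r3 <- r1,r1: IF@2 ID@3 stall=0 (-) EX@4 MEM@5 WB@6
I2 mul r3 <- r4,r2: IF@3 ID@4 stall=1 (RAW on I0.r4 (WB@5)) EX@6 MEM@7 WB@8
I3 sub r2 <- r1,r1: IF@4 ID@6 stall=0 (-) EX@7 MEM@8 WB@9
I4 add r5 <- r1,r1: IF@6 ID@7 stall=0 (-) EX@8 MEM@9 WB@10
I5 ld r4 <- r1: IF@7 ID@8 stall=0 (-) EX@9 MEM@10 WB@11
I6 sub r4 <- r3,r2: IF@8 ID@9 stall=0 (-) EX@10 MEM@11 WB@12

Answer: 5 6 8 9 10 11 12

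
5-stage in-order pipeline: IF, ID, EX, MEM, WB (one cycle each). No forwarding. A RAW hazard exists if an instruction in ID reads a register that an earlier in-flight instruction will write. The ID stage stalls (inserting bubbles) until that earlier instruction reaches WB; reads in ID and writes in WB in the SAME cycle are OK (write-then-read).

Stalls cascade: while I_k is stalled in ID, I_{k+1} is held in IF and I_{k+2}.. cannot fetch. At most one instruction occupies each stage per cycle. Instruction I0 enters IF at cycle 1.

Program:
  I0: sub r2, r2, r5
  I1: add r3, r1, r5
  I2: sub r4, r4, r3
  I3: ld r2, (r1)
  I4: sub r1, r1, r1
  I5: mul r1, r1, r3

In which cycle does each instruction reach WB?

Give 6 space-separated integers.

I0 sub r2 <- r2,r5: IF@1 ID@2 stall=0 (-) EX@3 MEM@4 WB@5
I1 add r3 <- r1,r5: IF@2 ID@3 stall=0 (-) EX@4 MEM@5 WB@6
I2 sub r4 <- r4,r3: IF@3 ID@4 stall=2 (RAW on I1.r3 (WB@6)) EX@7 MEM@8 WB@9
I3 ld r2 <- r1: IF@4 ID@7 stall=0 (-) EX@8 MEM@9 WB@10
I4 sub r1 <- r1,r1: IF@7 ID@8 stall=0 (-) EX@9 MEM@10 WB@11
I5 mul r1 <- r1,r3: IF@8 ID@9 stall=2 (RAW on I4.r1 (WB@11)) EX@12 MEM@13 WB@14

Answer: 5 6 9 10 11 14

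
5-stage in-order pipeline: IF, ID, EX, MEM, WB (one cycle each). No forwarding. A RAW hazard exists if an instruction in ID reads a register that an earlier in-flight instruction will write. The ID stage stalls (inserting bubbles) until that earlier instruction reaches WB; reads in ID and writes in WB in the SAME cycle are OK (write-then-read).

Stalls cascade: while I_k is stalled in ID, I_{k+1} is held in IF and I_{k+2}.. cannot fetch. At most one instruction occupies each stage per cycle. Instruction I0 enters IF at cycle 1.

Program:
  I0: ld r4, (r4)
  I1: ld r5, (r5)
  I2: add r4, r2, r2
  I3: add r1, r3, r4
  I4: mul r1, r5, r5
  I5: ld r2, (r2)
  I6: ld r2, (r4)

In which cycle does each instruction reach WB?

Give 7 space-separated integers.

Answer: 5 6 7 10 11 12 13

Derivation:
I0 ld r4 <- r4: IF@1 ID@2 stall=0 (-) EX@3 MEM@4 WB@5
I1 ld r5 <- r5: IF@2 ID@3 stall=0 (-) EX@4 MEM@5 WB@6
I2 add r4 <- r2,r2: IF@3 ID@4 stall=0 (-) EX@5 MEM@6 WB@7
I3 add r1 <- r3,r4: IF@4 ID@5 stall=2 (RAW on I2.r4 (WB@7)) EX@8 MEM@9 WB@10
I4 mul r1 <- r5,r5: IF@5 ID@8 stall=0 (-) EX@9 MEM@10 WB@11
I5 ld r2 <- r2: IF@8 ID@9 stall=0 (-) EX@10 MEM@11 WB@12
I6 ld r2 <- r4: IF@9 ID@10 stall=0 (-) EX@11 MEM@12 WB@13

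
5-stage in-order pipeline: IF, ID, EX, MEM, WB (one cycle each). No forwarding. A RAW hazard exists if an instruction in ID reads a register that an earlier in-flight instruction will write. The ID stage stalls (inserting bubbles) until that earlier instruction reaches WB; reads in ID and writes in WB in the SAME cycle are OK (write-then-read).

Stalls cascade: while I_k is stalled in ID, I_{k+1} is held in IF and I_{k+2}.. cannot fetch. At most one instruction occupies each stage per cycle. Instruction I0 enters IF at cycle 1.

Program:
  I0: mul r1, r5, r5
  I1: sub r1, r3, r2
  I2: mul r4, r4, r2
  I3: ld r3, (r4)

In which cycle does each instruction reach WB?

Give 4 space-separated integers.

I0 mul r1 <- r5,r5: IF@1 ID@2 stall=0 (-) EX@3 MEM@4 WB@5
I1 sub r1 <- r3,r2: IF@2 ID@3 stall=0 (-) EX@4 MEM@5 WB@6
I2 mul r4 <- r4,r2: IF@3 ID@4 stall=0 (-) EX@5 MEM@6 WB@7
I3 ld r3 <- r4: IF@4 ID@5 stall=2 (RAW on I2.r4 (WB@7)) EX@8 MEM@9 WB@10

Answer: 5 6 7 10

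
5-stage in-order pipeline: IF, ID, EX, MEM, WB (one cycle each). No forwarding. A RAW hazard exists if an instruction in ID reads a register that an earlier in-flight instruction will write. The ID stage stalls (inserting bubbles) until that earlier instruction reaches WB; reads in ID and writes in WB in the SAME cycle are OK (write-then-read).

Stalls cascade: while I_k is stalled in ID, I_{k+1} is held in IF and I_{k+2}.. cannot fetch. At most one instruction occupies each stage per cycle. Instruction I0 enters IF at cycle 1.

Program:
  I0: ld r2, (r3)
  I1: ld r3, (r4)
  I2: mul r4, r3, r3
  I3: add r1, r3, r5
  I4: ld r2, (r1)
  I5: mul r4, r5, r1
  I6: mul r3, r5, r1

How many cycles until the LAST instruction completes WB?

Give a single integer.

Answer: 15

Derivation:
I0 ld r2 <- r3: IF@1 ID@2 stall=0 (-) EX@3 MEM@4 WB@5
I1 ld r3 <- r4: IF@2 ID@3 stall=0 (-) EX@4 MEM@5 WB@6
I2 mul r4 <- r3,r3: IF@3 ID@4 stall=2 (RAW on I1.r3 (WB@6)) EX@7 MEM@8 WB@9
I3 add r1 <- r3,r5: IF@4 ID@7 stall=0 (-) EX@8 MEM@9 WB@10
I4 ld r2 <- r1: IF@7 ID@8 stall=2 (RAW on I3.r1 (WB@10)) EX@11 MEM@12 WB@13
I5 mul r4 <- r5,r1: IF@8 ID@11 stall=0 (-) EX@12 MEM@13 WB@14
I6 mul r3 <- r5,r1: IF@11 ID@12 stall=0 (-) EX@13 MEM@14 WB@15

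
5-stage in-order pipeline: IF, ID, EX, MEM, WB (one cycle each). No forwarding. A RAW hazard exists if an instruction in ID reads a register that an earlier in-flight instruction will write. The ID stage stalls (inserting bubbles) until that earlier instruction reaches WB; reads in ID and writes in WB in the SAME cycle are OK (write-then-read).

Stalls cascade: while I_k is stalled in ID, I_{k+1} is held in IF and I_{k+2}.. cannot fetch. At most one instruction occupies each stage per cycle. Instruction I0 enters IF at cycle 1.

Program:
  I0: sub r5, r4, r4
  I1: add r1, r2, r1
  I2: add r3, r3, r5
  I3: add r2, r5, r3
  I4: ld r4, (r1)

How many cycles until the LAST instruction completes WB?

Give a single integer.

I0 sub r5 <- r4,r4: IF@1 ID@2 stall=0 (-) EX@3 MEM@4 WB@5
I1 add r1 <- r2,r1: IF@2 ID@3 stall=0 (-) EX@4 MEM@5 WB@6
I2 add r3 <- r3,r5: IF@3 ID@4 stall=1 (RAW on I0.r5 (WB@5)) EX@6 MEM@7 WB@8
I3 add r2 <- r5,r3: IF@4 ID@6 stall=2 (RAW on I2.r3 (WB@8)) EX@9 MEM@10 WB@11
I4 ld r4 <- r1: IF@6 ID@9 stall=0 (-) EX@10 MEM@11 WB@12

Answer: 12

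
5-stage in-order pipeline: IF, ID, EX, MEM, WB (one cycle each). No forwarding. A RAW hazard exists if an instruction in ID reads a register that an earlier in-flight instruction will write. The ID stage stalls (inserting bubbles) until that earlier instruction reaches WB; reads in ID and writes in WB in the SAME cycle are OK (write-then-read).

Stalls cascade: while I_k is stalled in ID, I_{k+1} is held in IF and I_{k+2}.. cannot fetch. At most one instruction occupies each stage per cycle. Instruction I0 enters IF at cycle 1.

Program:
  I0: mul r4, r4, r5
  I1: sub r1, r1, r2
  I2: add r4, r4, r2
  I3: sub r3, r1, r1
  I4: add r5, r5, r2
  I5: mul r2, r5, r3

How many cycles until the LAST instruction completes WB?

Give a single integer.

I0 mul r4 <- r4,r5: IF@1 ID@2 stall=0 (-) EX@3 MEM@4 WB@5
I1 sub r1 <- r1,r2: IF@2 ID@3 stall=0 (-) EX@4 MEM@5 WB@6
I2 add r4 <- r4,r2: IF@3 ID@4 stall=1 (RAW on I0.r4 (WB@5)) EX@6 MEM@7 WB@8
I3 sub r3 <- r1,r1: IF@4 ID@6 stall=0 (-) EX@7 MEM@8 WB@9
I4 add r5 <- r5,r2: IF@6 ID@7 stall=0 (-) EX@8 MEM@9 WB@10
I5 mul r2 <- r5,r3: IF@7 ID@8 stall=2 (RAW on I4.r5 (WB@10)) EX@11 MEM@12 WB@13

Answer: 13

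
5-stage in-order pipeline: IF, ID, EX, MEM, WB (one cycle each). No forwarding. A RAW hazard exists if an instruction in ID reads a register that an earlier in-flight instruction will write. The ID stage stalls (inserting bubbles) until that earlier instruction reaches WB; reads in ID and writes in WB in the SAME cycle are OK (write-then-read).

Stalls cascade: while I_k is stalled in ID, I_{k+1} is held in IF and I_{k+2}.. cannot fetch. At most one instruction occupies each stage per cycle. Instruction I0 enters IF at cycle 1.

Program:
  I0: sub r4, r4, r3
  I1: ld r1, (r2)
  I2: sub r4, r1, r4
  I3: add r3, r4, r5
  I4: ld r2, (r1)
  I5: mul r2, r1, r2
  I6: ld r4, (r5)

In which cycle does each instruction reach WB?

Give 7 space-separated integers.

I0 sub r4 <- r4,r3: IF@1 ID@2 stall=0 (-) EX@3 MEM@4 WB@5
I1 ld r1 <- r2: IF@2 ID@3 stall=0 (-) EX@4 MEM@5 WB@6
I2 sub r4 <- r1,r4: IF@3 ID@4 stall=2 (RAW on I1.r1 (WB@6)) EX@7 MEM@8 WB@9
I3 add r3 <- r4,r5: IF@4 ID@7 stall=2 (RAW on I2.r4 (WB@9)) EX@10 MEM@11 WB@12
I4 ld r2 <- r1: IF@7 ID@10 stall=0 (-) EX@11 MEM@12 WB@13
I5 mul r2 <- r1,r2: IF@10 ID@11 stall=2 (RAW on I4.r2 (WB@13)) EX@14 MEM@15 WB@16
I6 ld r4 <- r5: IF@11 ID@14 stall=0 (-) EX@15 MEM@16 WB@17

Answer: 5 6 9 12 13 16 17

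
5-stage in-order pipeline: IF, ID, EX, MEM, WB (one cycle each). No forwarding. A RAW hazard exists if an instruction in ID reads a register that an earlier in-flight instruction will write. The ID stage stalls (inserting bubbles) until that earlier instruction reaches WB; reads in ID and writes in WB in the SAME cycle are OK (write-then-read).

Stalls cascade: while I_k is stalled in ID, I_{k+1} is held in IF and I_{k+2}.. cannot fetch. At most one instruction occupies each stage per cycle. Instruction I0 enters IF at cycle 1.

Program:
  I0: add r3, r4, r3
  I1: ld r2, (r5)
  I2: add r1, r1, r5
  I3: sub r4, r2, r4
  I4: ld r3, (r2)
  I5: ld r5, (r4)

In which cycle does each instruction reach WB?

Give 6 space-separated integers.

I0 add r3 <- r4,r3: IF@1 ID@2 stall=0 (-) EX@3 MEM@4 WB@5
I1 ld r2 <- r5: IF@2 ID@3 stall=0 (-) EX@4 MEM@5 WB@6
I2 add r1 <- r1,r5: IF@3 ID@4 stall=0 (-) EX@5 MEM@6 WB@7
I3 sub r4 <- r2,r4: IF@4 ID@5 stall=1 (RAW on I1.r2 (WB@6)) EX@7 MEM@8 WB@9
I4 ld r3 <- r2: IF@5 ID@7 stall=0 (-) EX@8 MEM@9 WB@10
I5 ld r5 <- r4: IF@7 ID@8 stall=1 (RAW on I3.r4 (WB@9)) EX@10 MEM@11 WB@12

Answer: 5 6 7 9 10 12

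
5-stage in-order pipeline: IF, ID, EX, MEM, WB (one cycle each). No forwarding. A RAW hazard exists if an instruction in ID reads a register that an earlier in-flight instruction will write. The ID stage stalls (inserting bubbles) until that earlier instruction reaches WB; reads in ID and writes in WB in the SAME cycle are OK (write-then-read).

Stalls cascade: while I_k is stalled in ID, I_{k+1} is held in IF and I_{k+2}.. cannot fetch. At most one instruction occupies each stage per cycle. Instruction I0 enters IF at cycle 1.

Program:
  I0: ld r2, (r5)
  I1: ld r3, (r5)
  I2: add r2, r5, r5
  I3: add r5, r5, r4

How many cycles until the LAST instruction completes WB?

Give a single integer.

I0 ld r2 <- r5: IF@1 ID@2 stall=0 (-) EX@3 MEM@4 WB@5
I1 ld r3 <- r5: IF@2 ID@3 stall=0 (-) EX@4 MEM@5 WB@6
I2 add r2 <- r5,r5: IF@3 ID@4 stall=0 (-) EX@5 MEM@6 WB@7
I3 add r5 <- r5,r4: IF@4 ID@5 stall=0 (-) EX@6 MEM@7 WB@8

Answer: 8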